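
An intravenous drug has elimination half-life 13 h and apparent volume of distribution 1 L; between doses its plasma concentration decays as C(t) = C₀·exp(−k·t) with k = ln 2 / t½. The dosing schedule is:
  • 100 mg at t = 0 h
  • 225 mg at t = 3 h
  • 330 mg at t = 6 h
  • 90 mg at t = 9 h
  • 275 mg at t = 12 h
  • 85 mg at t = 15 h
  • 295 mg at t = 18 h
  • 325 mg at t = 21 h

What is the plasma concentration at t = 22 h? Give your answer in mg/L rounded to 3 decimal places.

k = ln 2 / 13 = 0.05332 per h
Dose 1 (100 mg at t=0 h): 100·exp(−0.05332·22) = 30.943 mg/L
Dose 2 (225 mg at t=3 h): 225·exp(−0.05332·19) = 81.699 mg/L
Dose 3 (330 mg at t=6 h): 330·exp(−0.05332·16) = 140.610 mg/L
Dose 4 (90 mg at t=9 h): 90·exp(−0.05332·13) = 45.000 mg/L
Dose 5 (275 mg at t=12 h): 275·exp(−0.05332·10) = 161.351 mg/L
Dose 6 (85 mg at t=15 h): 85·exp(−0.05332·7) = 58.523 mg/L
Dose 7 (295 mg at t=18 h): 295·exp(−0.05332·4) = 238.340 mg/L
Dose 8 (325 mg at t=21 h): 325·exp(−0.05332·1) = 308.125 mg/L
C(22) = 30.943 + 81.699 + 140.610 + 45.000 + 161.351 + 58.523 + 238.340 + 308.125 = 1064.591 mg/L

1064.591 mg/L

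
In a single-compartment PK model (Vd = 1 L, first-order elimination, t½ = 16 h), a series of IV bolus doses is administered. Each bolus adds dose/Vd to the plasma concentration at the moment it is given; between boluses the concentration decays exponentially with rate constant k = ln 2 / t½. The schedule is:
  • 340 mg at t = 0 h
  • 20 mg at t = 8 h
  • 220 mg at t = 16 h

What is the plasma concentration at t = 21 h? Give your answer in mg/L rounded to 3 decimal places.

325.434 mg/L

k = ln 2 / 16 = 0.04332 per h
Dose 1 (340 mg at t=0 h): 340·exp(−0.04332·21) = 136.892 mg/L
Dose 2 (20 mg at t=8 h): 20·exp(−0.04332·13) = 11.388 mg/L
Dose 3 (220 mg at t=16 h): 220·exp(−0.04332·5) = 177.154 mg/L
C(21) = 136.892 + 11.388 + 177.154 = 325.434 mg/L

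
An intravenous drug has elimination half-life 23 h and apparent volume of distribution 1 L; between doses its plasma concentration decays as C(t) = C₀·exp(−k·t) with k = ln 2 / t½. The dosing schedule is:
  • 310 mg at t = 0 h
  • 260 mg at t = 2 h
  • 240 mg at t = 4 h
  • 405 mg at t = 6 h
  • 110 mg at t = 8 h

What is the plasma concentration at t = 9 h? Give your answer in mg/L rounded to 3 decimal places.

1130.060 mg/L

k = ln 2 / 23 = 0.03014 per h
Dose 1 (310 mg at t=0 h): 310·exp(−0.03014·9) = 236.356 mg/L
Dose 2 (260 mg at t=2 h): 260·exp(−0.03014·7) = 210.550 mg/L
Dose 3 (240 mg at t=4 h): 240·exp(−0.03014·5) = 206.429 mg/L
Dose 4 (405 mg at t=6 h): 405·exp(−0.03014·3) = 369.990 mg/L
Dose 5 (110 mg at t=8 h): 110·exp(−0.03014·1) = 106.734 mg/L
C(9) = 236.356 + 210.550 + 206.429 + 369.990 + 106.734 = 1130.060 mg/L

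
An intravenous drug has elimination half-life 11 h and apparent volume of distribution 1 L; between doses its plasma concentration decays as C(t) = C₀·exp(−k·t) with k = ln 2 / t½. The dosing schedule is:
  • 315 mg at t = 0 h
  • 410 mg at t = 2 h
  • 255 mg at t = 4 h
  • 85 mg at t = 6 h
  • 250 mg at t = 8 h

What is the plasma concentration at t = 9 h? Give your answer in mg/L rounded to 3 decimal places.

k = ln 2 / 11 = 0.06301 per h
Dose 1 (315 mg at t=0 h): 315·exp(−0.06301·9) = 178.654 mg/L
Dose 2 (410 mg at t=2 h): 410·exp(−0.06301·7) = 263.766 mg/L
Dose 3 (255 mg at t=4 h): 255·exp(−0.06301·5) = 186.084 mg/L
Dose 4 (85 mg at t=6 h): 85·exp(−0.06301·3) = 70.359 mg/L
Dose 5 (250 mg at t=8 h): 250·exp(−0.06301·1) = 234.733 mg/L
C(9) = 178.654 + 263.766 + 186.084 + 70.359 + 234.733 = 933.596 mg/L

933.596 mg/L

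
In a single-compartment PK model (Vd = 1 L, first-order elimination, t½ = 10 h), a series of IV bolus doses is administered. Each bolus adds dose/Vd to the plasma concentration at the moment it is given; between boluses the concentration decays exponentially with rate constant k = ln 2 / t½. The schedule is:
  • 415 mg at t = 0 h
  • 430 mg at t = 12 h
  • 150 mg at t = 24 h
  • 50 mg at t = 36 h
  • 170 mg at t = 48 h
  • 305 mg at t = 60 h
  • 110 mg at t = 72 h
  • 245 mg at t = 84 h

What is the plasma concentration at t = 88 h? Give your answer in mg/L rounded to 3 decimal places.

k = ln 2 / 10 = 0.06931 per h
Dose 1 (415 mg at t=0 h): 415·exp(−0.06931·88) = 0.931 mg/L
Dose 2 (430 mg at t=12 h): 430·exp(−0.06931·76) = 2.216 mg/L
Dose 3 (150 mg at t=24 h): 150·exp(−0.06931·64) = 1.776 mg/L
Dose 4 (50 mg at t=36 h): 50·exp(−0.06931·52) = 1.360 mg/L
Dose 5 (170 mg at t=48 h): 170·exp(−0.06931·40) = 10.625 mg/L
Dose 6 (305 mg at t=60 h): 305·exp(−0.06931·28) = 43.794 mg/L
Dose 7 (110 mg at t=72 h): 110·exp(−0.06931·16) = 36.286 mg/L
Dose 8 (245 mg at t=84 h): 245·exp(−0.06931·4) = 185.675 mg/L
C(88) = 0.931 + 2.216 + 1.776 + 1.360 + 10.625 + 43.794 + 36.286 + 185.675 = 282.665 mg/L

282.665 mg/L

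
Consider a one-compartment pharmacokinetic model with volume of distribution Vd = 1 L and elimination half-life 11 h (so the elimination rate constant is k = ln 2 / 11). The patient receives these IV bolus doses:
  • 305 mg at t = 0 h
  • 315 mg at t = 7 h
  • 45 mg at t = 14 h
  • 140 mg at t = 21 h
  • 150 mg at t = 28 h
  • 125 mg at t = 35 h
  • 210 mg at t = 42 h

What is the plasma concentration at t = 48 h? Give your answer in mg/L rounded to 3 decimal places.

310.945 mg/L

k = ln 2 / 11 = 0.06301 per h
Dose 1 (305 mg at t=0 h): 305·exp(−0.06301·48) = 14.815 mg/L
Dose 2 (315 mg at t=7 h): 315·exp(−0.06301·41) = 23.784 mg/L
Dose 3 (45 mg at t=14 h): 45·exp(−0.06301·34) = 5.281 mg/L
Dose 4 (140 mg at t=21 h): 140·exp(−0.06301·27) = 25.541 mg/L
Dose 5 (150 mg at t=28 h): 150·exp(−0.06301·20) = 42.537 mg/L
Dose 6 (125 mg at t=35 h): 125·exp(−0.06301·13) = 55.099 mg/L
Dose 7 (210 mg at t=42 h): 210·exp(−0.06301·6) = 143.887 mg/L
C(48) = 14.815 + 23.784 + 5.281 + 25.541 + 42.537 + 55.099 + 143.887 = 310.945 mg/L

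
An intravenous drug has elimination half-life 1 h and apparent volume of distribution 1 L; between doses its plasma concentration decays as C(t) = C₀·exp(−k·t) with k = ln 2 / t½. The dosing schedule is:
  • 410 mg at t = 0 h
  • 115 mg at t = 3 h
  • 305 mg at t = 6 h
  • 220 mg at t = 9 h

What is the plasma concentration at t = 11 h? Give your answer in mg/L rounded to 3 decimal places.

65.181 mg/L

k = ln 2 / 1 = 0.69315 per h
Dose 1 (410 mg at t=0 h): 410·exp(−0.69315·11) = 0.200 mg/L
Dose 2 (115 mg at t=3 h): 115·exp(−0.69315·8) = 0.449 mg/L
Dose 3 (305 mg at t=6 h): 305·exp(−0.69315·5) = 9.531 mg/L
Dose 4 (220 mg at t=9 h): 220·exp(−0.69315·2) = 55.000 mg/L
C(11) = 0.200 + 0.449 + 9.531 + 55.000 = 65.181 mg/L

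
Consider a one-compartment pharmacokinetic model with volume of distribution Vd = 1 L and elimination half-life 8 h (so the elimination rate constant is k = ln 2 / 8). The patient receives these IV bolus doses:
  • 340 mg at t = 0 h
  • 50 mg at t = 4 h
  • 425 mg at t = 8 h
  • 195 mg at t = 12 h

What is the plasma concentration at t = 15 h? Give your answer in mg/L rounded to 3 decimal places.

k = ln 2 / 8 = 0.08664 per h
Dose 1 (340 mg at t=0 h): 340·exp(−0.08664·15) = 92.693 mg/L
Dose 2 (50 mg at t=4 h): 50·exp(−0.08664·11) = 19.278 mg/L
Dose 3 (425 mg at t=8 h): 425·exp(−0.08664·7) = 231.733 mg/L
Dose 4 (195 mg at t=12 h): 195·exp(−0.08664·3) = 150.366 mg/L
C(15) = 92.693 + 19.278 + 231.733 + 150.366 = 494.069 mg/L

494.069 mg/L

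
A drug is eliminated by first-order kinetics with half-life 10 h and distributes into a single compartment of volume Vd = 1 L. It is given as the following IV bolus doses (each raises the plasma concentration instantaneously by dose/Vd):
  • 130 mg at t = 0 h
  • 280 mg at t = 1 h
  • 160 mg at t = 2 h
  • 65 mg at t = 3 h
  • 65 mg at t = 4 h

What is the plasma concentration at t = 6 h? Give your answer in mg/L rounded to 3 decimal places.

k = ln 2 / 10 = 0.06931 per h
Dose 1 (130 mg at t=0 h): 130·exp(−0.06931·6) = 85.768 mg/L
Dose 2 (280 mg at t=1 h): 280·exp(−0.06931·5) = 197.990 mg/L
Dose 3 (160 mg at t=2 h): 160·exp(−0.06931·4) = 121.257 mg/L
Dose 4 (65 mg at t=3 h): 65·exp(−0.06931·3) = 52.796 mg/L
Dose 5 (65 mg at t=4 h): 65·exp(−0.06931·2) = 56.586 mg/L
C(6) = 85.768 + 197.990 + 121.257 + 52.796 + 56.586 = 514.397 mg/L

514.397 mg/L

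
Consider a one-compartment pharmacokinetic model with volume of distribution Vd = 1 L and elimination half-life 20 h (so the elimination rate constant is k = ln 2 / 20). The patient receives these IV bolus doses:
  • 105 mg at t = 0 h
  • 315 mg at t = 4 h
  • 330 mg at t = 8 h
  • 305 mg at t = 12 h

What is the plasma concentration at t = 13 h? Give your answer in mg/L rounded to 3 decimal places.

k = ln 2 / 20 = 0.03466 per h
Dose 1 (105 mg at t=0 h): 105·exp(−0.03466·13) = 66.914 mg/L
Dose 2 (315 mg at t=4 h): 315·exp(−0.03466·9) = 230.593 mg/L
Dose 3 (330 mg at t=8 h): 330·exp(−0.03466·5) = 277.496 mg/L
Dose 4 (305 mg at t=12 h): 305·exp(−0.03466·1) = 294.611 mg/L
C(13) = 66.914 + 230.593 + 277.496 + 294.611 = 869.614 mg/L

869.614 mg/L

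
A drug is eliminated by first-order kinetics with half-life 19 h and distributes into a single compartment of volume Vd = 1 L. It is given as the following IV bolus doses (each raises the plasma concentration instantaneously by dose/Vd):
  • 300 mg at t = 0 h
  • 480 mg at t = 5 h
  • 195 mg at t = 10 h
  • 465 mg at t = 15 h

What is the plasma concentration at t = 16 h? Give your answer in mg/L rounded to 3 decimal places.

k = ln 2 / 19 = 0.03648 per h
Dose 1 (300 mg at t=0 h): 300·exp(−0.03648·16) = 167.349 mg/L
Dose 2 (480 mg at t=5 h): 480·exp(−0.03648·11) = 321.337 mg/L
Dose 3 (195 mg at t=10 h): 195·exp(−0.03648·6) = 156.665 mg/L
Dose 4 (465 mg at t=15 h): 465·exp(−0.03648·1) = 448.342 mg/L
C(16) = 167.349 + 321.337 + 156.665 + 448.342 = 1093.693 mg/L

1093.693 mg/L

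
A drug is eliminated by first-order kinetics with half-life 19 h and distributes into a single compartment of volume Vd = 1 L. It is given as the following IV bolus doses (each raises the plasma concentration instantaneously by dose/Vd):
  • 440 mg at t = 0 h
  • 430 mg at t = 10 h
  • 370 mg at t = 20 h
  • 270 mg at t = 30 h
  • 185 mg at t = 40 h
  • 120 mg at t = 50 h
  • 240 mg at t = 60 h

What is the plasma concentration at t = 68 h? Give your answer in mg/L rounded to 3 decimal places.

k = ln 2 / 19 = 0.03648 per h
Dose 1 (440 mg at t=0 h): 440·exp(−0.03648·68) = 36.820 mg/L
Dose 2 (430 mg at t=10 h): 430·exp(−0.03648·58) = 51.824 mg/L
Dose 3 (370 mg at t=20 h): 370·exp(−0.03648·48) = 64.225 mg/L
Dose 4 (270 mg at t=30 h): 270·exp(−0.03648·38) = 67.500 mg/L
Dose 5 (185 mg at t=40 h): 185·exp(−0.03648·28) = 66.611 mg/L
Dose 6 (120 mg at t=50 h): 120·exp(−0.03648·18) = 62.229 mg/L
Dose 7 (240 mg at t=60 h): 240·exp(−0.03648·8) = 179.251 mg/L
C(68) = 36.820 + 51.824 + 64.225 + 67.500 + 66.611 + 62.229 + 179.251 = 528.461 mg/L

528.461 mg/L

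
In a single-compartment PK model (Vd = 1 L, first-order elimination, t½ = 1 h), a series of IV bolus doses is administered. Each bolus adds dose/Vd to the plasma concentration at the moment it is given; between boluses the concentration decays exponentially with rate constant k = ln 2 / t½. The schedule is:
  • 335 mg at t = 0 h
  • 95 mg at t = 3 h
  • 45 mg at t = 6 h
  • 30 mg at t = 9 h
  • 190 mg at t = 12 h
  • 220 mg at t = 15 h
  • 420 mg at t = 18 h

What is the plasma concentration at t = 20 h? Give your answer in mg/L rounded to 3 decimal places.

k = ln 2 / 1 = 0.69315 per h
Dose 1 (335 mg at t=0 h): 335·exp(−0.69315·20) = 0.000 mg/L
Dose 2 (95 mg at t=3 h): 95·exp(−0.69315·17) = 0.001 mg/L
Dose 3 (45 mg at t=6 h): 45·exp(−0.69315·14) = 0.003 mg/L
Dose 4 (30 mg at t=9 h): 30·exp(−0.69315·11) = 0.015 mg/L
Dose 5 (190 mg at t=12 h): 190·exp(−0.69315·8) = 0.742 mg/L
Dose 6 (220 mg at t=15 h): 220·exp(−0.69315·5) = 6.875 mg/L
Dose 7 (420 mg at t=18 h): 420·exp(−0.69315·2) = 105.000 mg/L
C(20) = 0.000 + 0.001 + 0.003 + 0.015 + 0.742 + 6.875 + 105.000 = 112.636 mg/L

112.636 mg/L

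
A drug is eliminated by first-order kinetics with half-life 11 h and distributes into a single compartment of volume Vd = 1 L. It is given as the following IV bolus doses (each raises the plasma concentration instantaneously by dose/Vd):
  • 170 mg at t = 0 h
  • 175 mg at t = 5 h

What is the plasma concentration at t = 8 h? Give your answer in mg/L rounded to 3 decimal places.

k = ln 2 / 11 = 0.06301 per h
Dose 1 (170 mg at t=0 h): 170·exp(−0.06301·8) = 102.688 mg/L
Dose 2 (175 mg at t=5 h): 175·exp(−0.06301·3) = 144.857 mg/L
C(8) = 102.688 + 144.857 = 247.544 mg/L

247.544 mg/L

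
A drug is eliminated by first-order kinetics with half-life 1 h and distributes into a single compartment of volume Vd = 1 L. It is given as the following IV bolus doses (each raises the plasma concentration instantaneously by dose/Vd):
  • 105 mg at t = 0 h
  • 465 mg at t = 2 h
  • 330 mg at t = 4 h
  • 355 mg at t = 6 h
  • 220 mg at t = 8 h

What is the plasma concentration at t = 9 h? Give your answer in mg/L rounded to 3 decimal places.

k = ln 2 / 1 = 0.69315 per h
Dose 1 (105 mg at t=0 h): 105·exp(−0.69315·9) = 0.205 mg/L
Dose 2 (465 mg at t=2 h): 465·exp(−0.69315·7) = 3.633 mg/L
Dose 3 (330 mg at t=4 h): 330·exp(−0.69315·5) = 10.312 mg/L
Dose 4 (355 mg at t=6 h): 355·exp(−0.69315·3) = 44.375 mg/L
Dose 5 (220 mg at t=8 h): 220·exp(−0.69315·1) = 110.000 mg/L
C(9) = 0.205 + 3.633 + 10.312 + 44.375 + 110.000 = 168.525 mg/L

168.525 mg/L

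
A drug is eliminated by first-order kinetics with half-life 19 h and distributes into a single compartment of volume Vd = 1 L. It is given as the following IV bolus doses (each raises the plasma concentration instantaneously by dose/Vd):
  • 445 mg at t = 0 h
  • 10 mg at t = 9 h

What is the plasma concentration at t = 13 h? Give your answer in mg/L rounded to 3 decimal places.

k = ln 2 / 19 = 0.03648 per h
Dose 1 (445 mg at t=0 h): 445·exp(−0.03648·13) = 276.944 mg/L
Dose 2 (10 mg at t=9 h): 10·exp(−0.03648·4) = 8.642 mg/L
C(13) = 276.944 + 8.642 = 285.586 mg/L

285.586 mg/L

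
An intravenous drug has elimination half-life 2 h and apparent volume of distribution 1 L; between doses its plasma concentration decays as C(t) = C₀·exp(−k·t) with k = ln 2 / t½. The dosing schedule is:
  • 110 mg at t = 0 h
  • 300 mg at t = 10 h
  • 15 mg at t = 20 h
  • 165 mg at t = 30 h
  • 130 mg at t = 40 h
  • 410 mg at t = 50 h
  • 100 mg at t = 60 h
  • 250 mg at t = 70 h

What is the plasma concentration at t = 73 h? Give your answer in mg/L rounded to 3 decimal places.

k = ln 2 / 2 = 0.34657 per h
Dose 1 (110 mg at t=0 h): 110·exp(−0.34657·73) = 0.000 mg/L
Dose 2 (300 mg at t=10 h): 300·exp(−0.34657·63) = 0.000 mg/L
Dose 3 (15 mg at t=20 h): 15·exp(−0.34657·53) = 0.000 mg/L
Dose 4 (165 mg at t=30 h): 165·exp(−0.34657·43) = 0.000 mg/L
Dose 5 (130 mg at t=40 h): 130·exp(−0.34657·33) = 0.001 mg/L
Dose 6 (410 mg at t=50 h): 410·exp(−0.34657·23) = 0.142 mg/L
Dose 7 (100 mg at t=60 h): 100·exp(−0.34657·13) = 1.105 mg/L
Dose 8 (250 mg at t=70 h): 250·exp(−0.34657·3) = 88.388 mg/L
C(73) = 0.000 + 0.000 + 0.000 + 0.000 + 0.001 + 0.142 + 1.105 + 88.388 = 89.636 mg/L

89.636 mg/L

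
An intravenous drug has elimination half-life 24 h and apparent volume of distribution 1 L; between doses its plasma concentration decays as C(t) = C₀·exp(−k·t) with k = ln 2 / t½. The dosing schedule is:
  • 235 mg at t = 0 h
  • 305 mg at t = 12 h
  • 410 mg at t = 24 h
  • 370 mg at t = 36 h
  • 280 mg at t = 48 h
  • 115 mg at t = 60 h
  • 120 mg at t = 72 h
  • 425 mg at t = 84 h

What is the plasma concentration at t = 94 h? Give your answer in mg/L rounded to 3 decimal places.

666.913 mg/L

k = ln 2 / 24 = 0.02888 per h
Dose 1 (235 mg at t=0 h): 235·exp(−0.02888·94) = 15.561 mg/L
Dose 2 (305 mg at t=12 h): 305·exp(−0.02888·82) = 28.561 mg/L
Dose 3 (410 mg at t=24 h): 410·exp(−0.02888·70) = 54.297 mg/L
Dose 4 (370 mg at t=36 h): 370·exp(−0.02888·58) = 69.297 mg/L
Dose 5 (280 mg at t=48 h): 280·exp(−0.02888·46) = 74.162 mg/L
Dose 6 (115 mg at t=60 h): 115·exp(−0.02888·34) = 43.076 mg/L
Dose 7 (120 mg at t=72 h): 120·exp(−0.02888·22) = 63.568 mg/L
Dose 8 (425 mg at t=84 h): 425·exp(−0.02888·10) = 318.390 mg/L
C(94) = 15.561 + 28.561 + 54.297 + 69.297 + 74.162 + 43.076 + 63.568 + 318.390 = 666.913 mg/L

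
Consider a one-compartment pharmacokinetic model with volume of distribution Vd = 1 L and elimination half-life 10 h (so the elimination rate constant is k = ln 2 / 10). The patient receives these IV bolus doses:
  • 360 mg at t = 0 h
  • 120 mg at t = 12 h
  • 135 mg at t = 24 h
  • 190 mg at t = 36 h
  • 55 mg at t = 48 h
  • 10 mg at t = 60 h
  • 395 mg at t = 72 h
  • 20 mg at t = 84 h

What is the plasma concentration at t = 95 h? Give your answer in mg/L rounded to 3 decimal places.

97.584 mg/L

k = ln 2 / 10 = 0.06931 per h
Dose 1 (360 mg at t=0 h): 360·exp(−0.06931·95) = 0.497 mg/L
Dose 2 (120 mg at t=12 h): 120·exp(−0.06931·83) = 0.381 mg/L
Dose 3 (135 mg at t=24 h): 135·exp(−0.06931·71) = 0.984 mg/L
Dose 4 (190 mg at t=36 h): 190·exp(−0.06931·59) = 3.182 mg/L
Dose 5 (55 mg at t=48 h): 55·exp(−0.06931·47) = 2.116 mg/L
Dose 6 (10 mg at t=60 h): 10·exp(−0.06931·35) = 0.884 mg/L
Dose 7 (395 mg at t=72 h): 395·exp(−0.06931·23) = 80.210 mg/L
Dose 8 (20 mg at t=84 h): 20·exp(−0.06931·11) = 9.330 mg/L
C(95) = 0.497 + 0.381 + 0.984 + 3.182 + 2.116 + 0.884 + 80.210 + 9.330 = 97.584 mg/L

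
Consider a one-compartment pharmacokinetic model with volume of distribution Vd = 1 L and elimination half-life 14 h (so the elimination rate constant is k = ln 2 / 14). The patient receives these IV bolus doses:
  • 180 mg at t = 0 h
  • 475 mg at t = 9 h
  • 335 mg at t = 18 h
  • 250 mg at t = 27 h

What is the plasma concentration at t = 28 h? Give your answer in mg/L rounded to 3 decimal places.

k = ln 2 / 14 = 0.04951 per h
Dose 1 (180 mg at t=0 h): 180·exp(−0.04951·28) = 45.000 mg/L
Dose 2 (475 mg at t=9 h): 475·exp(−0.04951·19) = 185.418 mg/L
Dose 3 (335 mg at t=18 h): 335·exp(−0.04951·10) = 204.185 mg/L
Dose 4 (250 mg at t=27 h): 250·exp(−0.04951·1) = 237.924 mg/L
C(28) = 45.000 + 185.418 + 204.185 + 237.924 = 672.527 mg/L

672.527 mg/L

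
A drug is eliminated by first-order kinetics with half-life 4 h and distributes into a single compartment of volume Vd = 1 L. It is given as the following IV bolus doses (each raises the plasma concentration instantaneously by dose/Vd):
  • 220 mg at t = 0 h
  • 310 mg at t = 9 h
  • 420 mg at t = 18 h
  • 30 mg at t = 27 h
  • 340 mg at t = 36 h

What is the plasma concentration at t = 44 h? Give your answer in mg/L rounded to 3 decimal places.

92.045 mg/L

k = ln 2 / 4 = 0.17329 per h
Dose 1 (220 mg at t=0 h): 220·exp(−0.17329·44) = 0.107 mg/L
Dose 2 (310 mg at t=9 h): 310·exp(−0.17329·35) = 0.720 mg/L
Dose 3 (420 mg at t=18 h): 420·exp(−0.17329·26) = 4.640 mg/L
Dose 4 (30 mg at t=27 h): 30·exp(−0.17329·17) = 1.577 mg/L
Dose 5 (340 mg at t=36 h): 340·exp(−0.17329·8) = 85.000 mg/L
C(44) = 0.107 + 0.720 + 4.640 + 1.577 + 85.000 = 92.045 mg/L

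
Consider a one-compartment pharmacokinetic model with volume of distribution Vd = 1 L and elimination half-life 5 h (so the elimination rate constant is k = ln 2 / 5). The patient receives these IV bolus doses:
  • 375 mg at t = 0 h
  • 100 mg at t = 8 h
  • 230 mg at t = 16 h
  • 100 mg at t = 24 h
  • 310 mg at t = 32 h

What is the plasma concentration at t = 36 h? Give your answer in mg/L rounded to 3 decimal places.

215.982 mg/L

k = ln 2 / 5 = 0.13863 per h
Dose 1 (375 mg at t=0 h): 375·exp(−0.13863·36) = 2.550 mg/L
Dose 2 (100 mg at t=8 h): 100·exp(−0.13863·28) = 2.062 mg/L
Dose 3 (230 mg at t=16 h): 230·exp(−0.13863·20) = 14.375 mg/L
Dose 4 (100 mg at t=24 h): 100·exp(−0.13863·12) = 18.946 mg/L
Dose 5 (310 mg at t=32 h): 310·exp(−0.13863·4) = 178.048 mg/L
C(36) = 2.550 + 2.062 + 14.375 + 18.946 + 178.048 = 215.982 mg/L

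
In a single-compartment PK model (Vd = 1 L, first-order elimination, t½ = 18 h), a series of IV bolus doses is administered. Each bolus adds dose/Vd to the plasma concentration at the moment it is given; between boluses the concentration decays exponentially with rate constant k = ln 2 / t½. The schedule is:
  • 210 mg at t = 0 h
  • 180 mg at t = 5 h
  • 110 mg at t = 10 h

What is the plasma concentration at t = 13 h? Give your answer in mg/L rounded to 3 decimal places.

357.569 mg/L

k = ln 2 / 18 = 0.03851 per h
Dose 1 (210 mg at t=0 h): 210·exp(−0.03851·13) = 127.294 mg/L
Dose 2 (180 mg at t=5 h): 180·exp(−0.03851·8) = 132.276 mg/L
Dose 3 (110 mg at t=10 h): 110·exp(−0.03851·3) = 97.999 mg/L
C(13) = 127.294 + 132.276 + 97.999 = 357.569 mg/L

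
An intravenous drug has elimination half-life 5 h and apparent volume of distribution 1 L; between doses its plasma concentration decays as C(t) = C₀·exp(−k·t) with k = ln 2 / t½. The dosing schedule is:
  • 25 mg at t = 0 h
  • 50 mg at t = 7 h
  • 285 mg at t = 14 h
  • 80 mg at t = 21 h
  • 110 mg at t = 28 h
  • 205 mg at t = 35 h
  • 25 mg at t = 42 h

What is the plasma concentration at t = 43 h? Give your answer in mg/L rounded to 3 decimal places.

k = ln 2 / 5 = 0.13863 per h
Dose 1 (25 mg at t=0 h): 25·exp(−0.13863·43) = 0.064 mg/L
Dose 2 (50 mg at t=7 h): 50·exp(−0.13863·36) = 0.340 mg/L
Dose 3 (285 mg at t=14 h): 285·exp(−0.13863·29) = 5.115 mg/L
Dose 4 (80 mg at t=21 h): 80·exp(−0.13863·22) = 3.789 mg/L
Dose 5 (110 mg at t=28 h): 110·exp(−0.13863·15) = 13.750 mg/L
Dose 6 (205 mg at t=35 h): 205·exp(−0.13863·8) = 67.625 mg/L
Dose 7 (25 mg at t=42 h): 25·exp(−0.13863·1) = 21.764 mg/L
C(43) = 0.064 + 0.340 + 5.115 + 3.789 + 13.750 + 67.625 + 21.764 = 112.448 mg/L

112.448 mg/L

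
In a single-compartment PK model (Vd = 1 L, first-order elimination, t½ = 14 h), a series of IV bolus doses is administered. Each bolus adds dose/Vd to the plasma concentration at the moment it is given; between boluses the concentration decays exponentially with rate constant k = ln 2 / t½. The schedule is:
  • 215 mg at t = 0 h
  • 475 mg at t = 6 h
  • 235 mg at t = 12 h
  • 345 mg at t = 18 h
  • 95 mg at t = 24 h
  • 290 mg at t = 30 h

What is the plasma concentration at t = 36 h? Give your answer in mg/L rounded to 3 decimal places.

624.764 mg/L

k = ln 2 / 14 = 0.04951 per h
Dose 1 (215 mg at t=0 h): 215·exp(−0.04951·36) = 36.171 mg/L
Dose 2 (475 mg at t=6 h): 475·exp(−0.04951·30) = 107.555 mg/L
Dose 3 (235 mg at t=12 h): 235·exp(−0.04951·24) = 71.617 mg/L
Dose 4 (345 mg at t=18 h): 345·exp(−0.04951·18) = 141.508 mg/L
Dose 5 (95 mg at t=24 h): 95·exp(−0.04951·12) = 52.444 mg/L
Dose 6 (290 mg at t=30 h): 290·exp(−0.04951·6) = 215.469 mg/L
C(36) = 36.171 + 107.555 + 71.617 + 141.508 + 52.444 + 215.469 = 624.764 mg/L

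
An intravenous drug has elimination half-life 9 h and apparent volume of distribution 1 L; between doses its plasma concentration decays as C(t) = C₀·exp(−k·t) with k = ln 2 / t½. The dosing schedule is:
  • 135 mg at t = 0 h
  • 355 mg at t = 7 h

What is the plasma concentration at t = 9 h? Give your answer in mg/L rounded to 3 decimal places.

371.822 mg/L

k = ln 2 / 9 = 0.07702 per h
Dose 1 (135 mg at t=0 h): 135·exp(−0.07702·9) = 67.500 mg/L
Dose 2 (355 mg at t=7 h): 355·exp(−0.07702·2) = 304.322 mg/L
C(9) = 67.500 + 304.322 = 371.822 mg/L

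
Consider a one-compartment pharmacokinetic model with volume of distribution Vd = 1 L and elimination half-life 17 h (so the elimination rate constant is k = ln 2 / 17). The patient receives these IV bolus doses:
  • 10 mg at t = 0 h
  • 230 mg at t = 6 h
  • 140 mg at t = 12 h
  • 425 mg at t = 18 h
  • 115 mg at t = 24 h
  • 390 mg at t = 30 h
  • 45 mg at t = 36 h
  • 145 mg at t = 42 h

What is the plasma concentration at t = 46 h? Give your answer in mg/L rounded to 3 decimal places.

620.374 mg/L

k = ln 2 / 17 = 0.04077 per h
Dose 1 (10 mg at t=0 h): 10·exp(−0.04077·46) = 1.533 mg/L
Dose 2 (230 mg at t=6 h): 230·exp(−0.04077·40) = 45.022 mg/L
Dose 3 (140 mg at t=12 h): 140·exp(−0.04077·34) = 35.000 mg/L
Dose 4 (425 mg at t=18 h): 425·exp(−0.04077·28) = 135.698 mg/L
Dose 5 (115 mg at t=24 h): 115·exp(−0.04077·22) = 46.895 mg/L
Dose 6 (390 mg at t=30 h): 390·exp(−0.04077·16) = 203.115 mg/L
Dose 7 (45 mg at t=36 h): 45·exp(−0.04077·10) = 29.932 mg/L
Dose 8 (145 mg at t=42 h): 145·exp(−0.04077·4) = 123.179 mg/L
C(46) = 1.533 + 45.022 + 35.000 + 135.698 + 46.895 + 203.115 + 29.932 + 123.179 = 620.374 mg/L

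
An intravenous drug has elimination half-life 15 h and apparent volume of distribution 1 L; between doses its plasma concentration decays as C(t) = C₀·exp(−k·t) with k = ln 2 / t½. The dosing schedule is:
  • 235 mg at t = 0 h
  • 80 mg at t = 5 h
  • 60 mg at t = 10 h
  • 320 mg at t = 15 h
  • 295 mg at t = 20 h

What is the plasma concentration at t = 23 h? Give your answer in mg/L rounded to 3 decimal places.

k = ln 2 / 15 = 0.04621 per h
Dose 1 (235 mg at t=0 h): 235·exp(−0.04621·23) = 81.187 mg/L
Dose 2 (80 mg at t=5 h): 80·exp(−0.04621·18) = 34.822 mg/L
Dose 3 (60 mg at t=10 h): 60·exp(−0.04621·13) = 32.905 mg/L
Dose 4 (320 mg at t=15 h): 320·exp(−0.04621·8) = 221.106 mg/L
Dose 5 (295 mg at t=20 h): 295·exp(−0.04621·3) = 256.812 mg/L
C(23) = 81.187 + 34.822 + 32.905 + 221.106 + 256.812 = 626.833 mg/L

626.833 mg/L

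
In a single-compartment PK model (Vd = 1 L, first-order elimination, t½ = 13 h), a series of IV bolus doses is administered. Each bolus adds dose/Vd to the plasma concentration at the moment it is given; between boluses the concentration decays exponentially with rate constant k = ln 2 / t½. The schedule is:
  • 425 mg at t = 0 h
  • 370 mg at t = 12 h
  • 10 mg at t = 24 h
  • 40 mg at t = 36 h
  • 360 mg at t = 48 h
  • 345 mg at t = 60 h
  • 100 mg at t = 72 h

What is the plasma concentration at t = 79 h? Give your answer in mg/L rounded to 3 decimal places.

k = ln 2 / 13 = 0.05332 per h
Dose 1 (425 mg at t=0 h): 425·exp(−0.05332·79) = 6.296 mg/L
Dose 2 (370 mg at t=12 h): 370·exp(−0.05332·67) = 10.393 mg/L
Dose 3 (10 mg at t=24 h): 10·exp(−0.05332·55) = 0.533 mg/L
Dose 4 (40 mg at t=36 h): 40·exp(−0.05332·43) = 4.040 mg/L
Dose 5 (360 mg at t=48 h): 360·exp(−0.05332·31) = 68.938 mg/L
Dose 6 (345 mg at t=60 h): 345·exp(−0.05332·19) = 125.271 mg/L
Dose 7 (100 mg at t=72 h): 100·exp(−0.05332·7) = 68.850 mg/L
C(79) = 6.296 + 10.393 + 0.533 + 4.040 + 68.938 + 125.271 + 68.850 = 284.321 mg/L

284.321 mg/L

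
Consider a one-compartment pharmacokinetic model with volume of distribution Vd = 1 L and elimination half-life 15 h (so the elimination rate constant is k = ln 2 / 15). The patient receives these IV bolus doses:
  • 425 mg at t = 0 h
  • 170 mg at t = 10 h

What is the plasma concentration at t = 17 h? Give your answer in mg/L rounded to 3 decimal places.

316.759 mg/L

k = ln 2 / 15 = 0.04621 per h
Dose 1 (425 mg at t=0 h): 425·exp(−0.04621·17) = 193.741 mg/L
Dose 2 (170 mg at t=10 h): 170·exp(−0.04621·7) = 123.018 mg/L
C(17) = 193.741 + 123.018 = 316.759 mg/L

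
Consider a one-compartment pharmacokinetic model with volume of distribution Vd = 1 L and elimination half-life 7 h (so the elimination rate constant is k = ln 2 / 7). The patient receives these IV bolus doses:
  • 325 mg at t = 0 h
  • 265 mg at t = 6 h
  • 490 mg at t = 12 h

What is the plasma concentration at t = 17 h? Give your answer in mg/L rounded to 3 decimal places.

448.193 mg/L

k = ln 2 / 7 = 0.09902 per h
Dose 1 (325 mg at t=0 h): 325·exp(−0.09902·17) = 60.369 mg/L
Dose 2 (265 mg at t=6 h): 265·exp(−0.09902·11) = 89.166 mg/L
Dose 3 (490 mg at t=12 h): 490·exp(−0.09902·5) = 298.658 mg/L
C(17) = 60.369 + 89.166 + 298.658 = 448.193 mg/L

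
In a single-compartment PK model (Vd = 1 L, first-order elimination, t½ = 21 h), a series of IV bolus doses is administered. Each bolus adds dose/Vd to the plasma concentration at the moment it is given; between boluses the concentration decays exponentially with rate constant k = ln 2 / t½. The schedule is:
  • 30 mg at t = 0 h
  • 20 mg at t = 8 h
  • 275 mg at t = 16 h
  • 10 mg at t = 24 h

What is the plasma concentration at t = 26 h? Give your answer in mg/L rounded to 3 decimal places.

230.810 mg/L

k = ln 2 / 21 = 0.03301 per h
Dose 1 (30 mg at t=0 h): 30·exp(−0.03301·26) = 12.718 mg/L
Dose 2 (20 mg at t=8 h): 20·exp(−0.03301·18) = 11.041 mg/L
Dose 3 (275 mg at t=16 h): 275·exp(−0.03301·10) = 197.690 mg/L
Dose 4 (10 mg at t=24 h): 10·exp(−0.03301·2) = 9.361 mg/L
C(26) = 12.718 + 11.041 + 197.690 + 9.361 = 230.810 mg/L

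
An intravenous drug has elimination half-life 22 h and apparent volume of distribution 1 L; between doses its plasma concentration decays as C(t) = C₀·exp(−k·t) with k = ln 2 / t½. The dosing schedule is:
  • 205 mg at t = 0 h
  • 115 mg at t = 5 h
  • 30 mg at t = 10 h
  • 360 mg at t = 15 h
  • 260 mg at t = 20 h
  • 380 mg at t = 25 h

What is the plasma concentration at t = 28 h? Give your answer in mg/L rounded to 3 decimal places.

k = ln 2 / 22 = 0.03151 per h
Dose 1 (205 mg at t=0 h): 205·exp(−0.03151·28) = 84.845 mg/L
Dose 2 (115 mg at t=5 h): 115·exp(−0.03151·23) = 55.717 mg/L
Dose 3 (30 mg at t=10 h): 30·exp(−0.03151·18) = 17.015 mg/L
Dose 4 (360 mg at t=15 h): 360·exp(−0.03151·13) = 239.013 mg/L
Dose 5 (260 mg at t=20 h): 260·exp(−0.03151·8) = 202.073 mg/L
Dose 6 (380 mg at t=25 h): 380·exp(−0.03151·3) = 345.728 mg/L
C(28) = 84.845 + 55.717 + 17.015 + 239.013 + 202.073 + 345.728 = 944.389 mg/L

944.389 mg/L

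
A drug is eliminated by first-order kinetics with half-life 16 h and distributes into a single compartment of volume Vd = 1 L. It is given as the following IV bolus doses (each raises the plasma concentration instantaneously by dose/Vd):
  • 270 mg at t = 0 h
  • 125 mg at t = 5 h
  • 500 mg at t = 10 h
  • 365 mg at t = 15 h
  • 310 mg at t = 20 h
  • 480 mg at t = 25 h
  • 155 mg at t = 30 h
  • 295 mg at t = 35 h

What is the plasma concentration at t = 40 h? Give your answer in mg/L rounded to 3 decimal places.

k = ln 2 / 16 = 0.04332 per h
Dose 1 (270 mg at t=0 h): 270·exp(−0.04332·40) = 47.730 mg/L
Dose 2 (125 mg at t=5 h): 125·exp(−0.04332·35) = 27.441 mg/L
Dose 3 (500 mg at t=10 h): 500·exp(−0.04332·30) = 136.313 mg/L
Dose 4 (365 mg at t=15 h): 365·exp(−0.04332·25) = 123.576 mg/L
Dose 5 (310 mg at t=20 h): 310·exp(−0.04332·20) = 130.339 mg/L
Dose 6 (480 mg at t=25 h): 480·exp(−0.04332·15) = 250.626 mg/L
Dose 7 (155 mg at t=30 h): 155·exp(−0.04332·10) = 100.505 mg/L
Dose 8 (295 mg at t=35 h): 295·exp(−0.04332·5) = 237.547 mg/L
C(40) = 47.730 + 27.441 + 136.313 + 123.576 + 130.339 + 250.626 + 100.505 + 237.547 = 1054.077 mg/L

1054.077 mg/L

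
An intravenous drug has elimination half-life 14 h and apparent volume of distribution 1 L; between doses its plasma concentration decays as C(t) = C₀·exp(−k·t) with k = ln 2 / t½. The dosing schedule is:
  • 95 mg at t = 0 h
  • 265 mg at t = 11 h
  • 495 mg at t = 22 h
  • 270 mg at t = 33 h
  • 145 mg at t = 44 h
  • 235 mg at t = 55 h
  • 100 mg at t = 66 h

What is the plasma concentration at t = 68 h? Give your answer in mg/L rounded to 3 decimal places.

375.754 mg/L

k = ln 2 / 14 = 0.04951 per h
Dose 1 (95 mg at t=0 h): 95·exp(−0.04951·68) = 3.278 mg/L
Dose 2 (265 mg at t=11 h): 265·exp(−0.04951·57) = 15.762 mg/L
Dose 3 (495 mg at t=22 h): 495·exp(−0.04951·46) = 50.758 mg/L
Dose 4 (270 mg at t=33 h): 270·exp(−0.04951·35) = 47.730 mg/L
Dose 5 (145 mg at t=44 h): 145·exp(−0.04951·24) = 44.189 mg/L
Dose 6 (235 mg at t=55 h): 235·exp(−0.04951·13) = 123.464 mg/L
Dose 7 (100 mg at t=66 h): 100·exp(−0.04951·2) = 90.572 mg/L
C(68) = 3.278 + 15.762 + 50.758 + 47.730 + 44.189 + 123.464 + 90.572 = 375.754 mg/L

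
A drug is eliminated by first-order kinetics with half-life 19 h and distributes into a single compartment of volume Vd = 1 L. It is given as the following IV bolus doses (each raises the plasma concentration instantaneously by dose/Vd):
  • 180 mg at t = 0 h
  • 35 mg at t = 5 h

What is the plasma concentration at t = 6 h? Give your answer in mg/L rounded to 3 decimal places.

k = ln 2 / 19 = 0.03648 per h
Dose 1 (180 mg at t=0 h): 180·exp(−0.03648·6) = 144.614 mg/L
Dose 2 (35 mg at t=5 h): 35·exp(−0.03648·1) = 33.746 mg/L
C(6) = 144.614 + 33.746 = 178.360 mg/L

178.360 mg/L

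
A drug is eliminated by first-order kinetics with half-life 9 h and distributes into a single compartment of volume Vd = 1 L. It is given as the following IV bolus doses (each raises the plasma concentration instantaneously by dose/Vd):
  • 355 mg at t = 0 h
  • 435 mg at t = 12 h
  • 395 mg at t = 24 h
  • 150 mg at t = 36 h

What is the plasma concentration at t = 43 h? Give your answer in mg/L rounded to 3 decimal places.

k = ln 2 / 9 = 0.07702 per h
Dose 1 (355 mg at t=0 h): 355·exp(−0.07702·43) = 12.941 mg/L
Dose 2 (435 mg at t=12 h): 435·exp(−0.07702·31) = 39.958 mg/L
Dose 3 (395 mg at t=24 h): 395·exp(−0.07702·19) = 91.430 mg/L
Dose 4 (150 mg at t=36 h): 150·exp(−0.07702·7) = 87.490 mg/L
C(43) = 12.941 + 39.958 + 91.430 + 87.490 = 231.819 mg/L

231.819 mg/L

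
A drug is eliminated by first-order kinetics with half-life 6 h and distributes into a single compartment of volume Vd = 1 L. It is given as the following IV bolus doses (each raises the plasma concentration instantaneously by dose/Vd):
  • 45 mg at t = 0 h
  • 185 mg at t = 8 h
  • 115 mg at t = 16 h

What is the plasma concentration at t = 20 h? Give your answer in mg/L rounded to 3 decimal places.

123.160 mg/L

k = ln 2 / 6 = 0.11552 per h
Dose 1 (45 mg at t=0 h): 45·exp(−0.11552·20) = 4.465 mg/L
Dose 2 (185 mg at t=8 h): 185·exp(−0.11552·12) = 46.250 mg/L
Dose 3 (115 mg at t=16 h): 115·exp(−0.11552·4) = 72.445 mg/L
C(20) = 4.465 + 46.250 + 72.445 = 123.160 mg/L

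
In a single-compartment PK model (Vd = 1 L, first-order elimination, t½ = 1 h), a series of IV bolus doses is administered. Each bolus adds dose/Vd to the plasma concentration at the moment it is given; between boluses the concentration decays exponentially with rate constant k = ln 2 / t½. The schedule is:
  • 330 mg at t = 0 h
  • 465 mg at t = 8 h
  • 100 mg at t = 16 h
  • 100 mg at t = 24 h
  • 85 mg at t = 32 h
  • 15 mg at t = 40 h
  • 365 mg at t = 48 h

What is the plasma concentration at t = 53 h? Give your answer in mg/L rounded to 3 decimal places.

k = ln 2 / 1 = 0.69315 per h
Dose 1 (330 mg at t=0 h): 330·exp(−0.69315·53) = 0.000 mg/L
Dose 2 (465 mg at t=8 h): 465·exp(−0.69315·45) = 0.000 mg/L
Dose 3 (100 mg at t=16 h): 100·exp(−0.69315·37) = 0.000 mg/L
Dose 4 (100 mg at t=24 h): 100·exp(−0.69315·29) = 0.000 mg/L
Dose 5 (85 mg at t=32 h): 85·exp(−0.69315·21) = 0.000 mg/L
Dose 6 (15 mg at t=40 h): 15·exp(−0.69315·13) = 0.002 mg/L
Dose 7 (365 mg at t=48 h): 365·exp(−0.69315·5) = 11.406 mg/L
C(53) = 0.000 + 0.000 + 0.000 + 0.000 + 0.000 + 0.002 + 11.406 = 11.408 mg/L

11.408 mg/L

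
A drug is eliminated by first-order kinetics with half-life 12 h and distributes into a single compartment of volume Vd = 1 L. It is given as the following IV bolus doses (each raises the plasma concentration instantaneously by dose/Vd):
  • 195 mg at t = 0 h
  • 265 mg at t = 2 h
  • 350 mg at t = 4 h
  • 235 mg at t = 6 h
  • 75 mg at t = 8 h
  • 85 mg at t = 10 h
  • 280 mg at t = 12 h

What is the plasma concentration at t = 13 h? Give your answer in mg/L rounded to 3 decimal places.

k = ln 2 / 12 = 0.05776 per h
Dose 1 (195 mg at t=0 h): 195·exp(−0.05776·13) = 92.028 mg/L
Dose 2 (265 mg at t=2 h): 265·exp(−0.05776·11) = 140.379 mg/L
Dose 3 (350 mg at t=4 h): 350·exp(−0.05776·9) = 208.111 mg/L
Dose 4 (235 mg at t=6 h): 235·exp(−0.05776·7) = 156.844 mg/L
Dose 5 (75 mg at t=8 h): 75·exp(−0.05776·5) = 56.187 mg/L
Dose 6 (85 mg at t=10 h): 85·exp(−0.05776·3) = 71.476 mg/L
Dose 7 (280 mg at t=12 h): 280·exp(−0.05776·1) = 264.285 mg/L
C(13) = 92.028 + 140.379 + 208.111 + 156.844 + 56.187 + 71.476 + 264.285 = 989.309 mg/L

989.309 mg/L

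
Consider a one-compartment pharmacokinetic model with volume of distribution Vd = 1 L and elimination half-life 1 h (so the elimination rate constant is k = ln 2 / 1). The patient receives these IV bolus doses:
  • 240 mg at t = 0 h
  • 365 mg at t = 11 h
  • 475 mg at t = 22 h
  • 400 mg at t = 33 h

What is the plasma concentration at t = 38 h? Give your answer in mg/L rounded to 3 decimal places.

k = ln 2 / 1 = 0.69315 per h
Dose 1 (240 mg at t=0 h): 240·exp(−0.69315·38) = 0.000 mg/L
Dose 2 (365 mg at t=11 h): 365·exp(−0.69315·27) = 0.000 mg/L
Dose 3 (475 mg at t=22 h): 475·exp(−0.69315·16) = 0.007 mg/L
Dose 4 (400 mg at t=33 h): 400·exp(−0.69315·5) = 12.500 mg/L
C(38) = 0.000 + 0.000 + 0.007 + 12.500 = 12.507 mg/L

12.507 mg/L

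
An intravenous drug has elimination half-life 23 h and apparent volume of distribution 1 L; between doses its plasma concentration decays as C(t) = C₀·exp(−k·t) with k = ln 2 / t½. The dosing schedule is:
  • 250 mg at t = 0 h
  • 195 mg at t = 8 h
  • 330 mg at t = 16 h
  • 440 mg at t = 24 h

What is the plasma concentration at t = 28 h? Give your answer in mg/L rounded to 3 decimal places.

k = ln 2 / 23 = 0.03014 per h
Dose 1 (250 mg at t=0 h): 250·exp(−0.03014·28) = 107.515 mg/L
Dose 2 (195 mg at t=8 h): 195·exp(−0.03014·20) = 106.726 mg/L
Dose 3 (330 mg at t=16 h): 330·exp(−0.03014·12) = 229.855 mg/L
Dose 4 (440 mg at t=24 h): 440·exp(−0.03014·4) = 390.031 mg/L
C(28) = 107.515 + 106.726 + 229.855 + 390.031 = 834.128 mg/L

834.128 mg/L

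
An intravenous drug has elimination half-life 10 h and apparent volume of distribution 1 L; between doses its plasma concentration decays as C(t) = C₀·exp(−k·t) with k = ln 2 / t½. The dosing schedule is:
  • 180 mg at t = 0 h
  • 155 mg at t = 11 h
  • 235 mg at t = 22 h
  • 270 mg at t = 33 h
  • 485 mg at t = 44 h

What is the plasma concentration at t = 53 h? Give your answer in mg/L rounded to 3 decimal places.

k = ln 2 / 10 = 0.06931 per h
Dose 1 (180 mg at t=0 h): 180·exp(−0.06931·53) = 4.569 mg/L
Dose 2 (155 mg at t=11 h): 155·exp(−0.06931·42) = 8.433 mg/L
Dose 3 (235 mg at t=22 h): 235·exp(−0.06931·31) = 27.408 mg/L
Dose 4 (270 mg at t=33 h): 270·exp(−0.06931·20) = 67.500 mg/L
Dose 5 (485 mg at t=44 h): 485·exp(−0.06931·9) = 259.905 mg/L
C(53) = 4.569 + 8.433 + 27.408 + 67.500 + 259.905 = 367.815 mg/L

367.815 mg/L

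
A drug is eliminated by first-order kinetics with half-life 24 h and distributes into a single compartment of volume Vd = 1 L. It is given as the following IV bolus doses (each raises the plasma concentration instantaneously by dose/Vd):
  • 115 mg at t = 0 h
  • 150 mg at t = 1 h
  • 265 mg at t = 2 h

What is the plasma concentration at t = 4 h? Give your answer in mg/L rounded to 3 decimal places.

490.131 mg/L

k = ln 2 / 24 = 0.02888 per h
Dose 1 (115 mg at t=0 h): 115·exp(−0.02888·4) = 102.453 mg/L
Dose 2 (150 mg at t=1 h): 150·exp(−0.02888·3) = 137.551 mg/L
Dose 3 (265 mg at t=2 h): 265·exp(−0.02888·2) = 250.127 mg/L
C(4) = 102.453 + 137.551 + 250.127 = 490.131 mg/L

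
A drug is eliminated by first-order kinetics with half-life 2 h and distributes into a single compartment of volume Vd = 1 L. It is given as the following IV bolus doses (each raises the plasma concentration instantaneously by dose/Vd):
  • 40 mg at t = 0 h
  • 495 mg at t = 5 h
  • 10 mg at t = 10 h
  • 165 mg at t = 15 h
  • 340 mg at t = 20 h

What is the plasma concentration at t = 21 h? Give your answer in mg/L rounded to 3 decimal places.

k = ln 2 / 2 = 0.34657 per h
Dose 1 (40 mg at t=0 h): 40·exp(−0.34657·21) = 0.028 mg/L
Dose 2 (495 mg at t=5 h): 495·exp(−0.34657·16) = 1.934 mg/L
Dose 3 (10 mg at t=10 h): 10·exp(−0.34657·11) = 0.221 mg/L
Dose 4 (165 mg at t=15 h): 165·exp(−0.34657·6) = 20.625 mg/L
Dose 5 (340 mg at t=20 h): 340·exp(−0.34657·1) = 240.416 mg/L
C(21) = 0.028 + 1.934 + 0.221 + 20.625 + 240.416 = 263.223 mg/L

263.223 mg/L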